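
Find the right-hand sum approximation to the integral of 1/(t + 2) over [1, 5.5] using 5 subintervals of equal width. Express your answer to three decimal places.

Δt = (5.5 − 1)/5 = 0.9.
Right endpoints: 1.9, 2.8, 3.7, 4.6, 5.5.
f(1.9) = 10/39, f(2.8) = 5/24, f(3.7) = 10/57, f(4.6) = 5/33, f(5.5) = 2/15.
Sum = Δt · [f(1.9) + f(2.8) + f(3.7) + f(4.6) + f(5.5)].
Sum ≈ 0.833.

0.833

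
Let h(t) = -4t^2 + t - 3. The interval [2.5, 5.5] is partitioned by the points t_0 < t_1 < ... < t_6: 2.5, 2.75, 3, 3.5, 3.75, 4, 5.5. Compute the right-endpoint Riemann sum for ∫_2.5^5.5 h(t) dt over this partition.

Subinterval widths: 0.25, 0.25, 0.5, 0.25, 0.25, 1.5.
Right endpoints: 2.75, 3, 3.5, 3.75, 4, 5.5.
h(2.75) = -30.5, h(3) = -36, h(3.5) = -48.5, h(3.75) = -55.5, h(4) = -63, h(5.5) = -118.5.
Sum = Σ Δt_i · h(t_i).
Sum = -248.25.

-248.25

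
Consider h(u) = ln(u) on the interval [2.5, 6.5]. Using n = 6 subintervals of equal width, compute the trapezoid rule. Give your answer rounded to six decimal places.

5.866903

Δu = (6.5 − 2.5)/6 = 2/3.
h(2.5) ≈ 0.916291, h(19/6) ≈ 1.152680, h(23/6) ≈ 1.343735, h(4.5) ≈ 1.504077, h(31/6) ≈ 1.642228, h(35/6) ≈ 1.763589, h(6.5) ≈ 1.871802.
T_6 = (Δu/2)·[h(u_0) + 2h(u_1) + ... + 2h(u_{5}) + h(u_6)].
Sum ≈ 5.866903.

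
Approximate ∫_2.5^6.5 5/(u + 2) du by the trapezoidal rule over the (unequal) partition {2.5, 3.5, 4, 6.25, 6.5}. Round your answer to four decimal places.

Subinterval widths: 1, 0.5, 2.25, 0.25.
f(2.5) = 10/9, f(3.5) = 10/11, f(4) = 5/6, f(6.25) = 20/33, f(6.5) = 10/17.
On each subinterval the trapezoid contributes (Δu_i/2)·[f(u_{i-1}) + f(u_i)].
Sum ≈ 3.2143.

3.2143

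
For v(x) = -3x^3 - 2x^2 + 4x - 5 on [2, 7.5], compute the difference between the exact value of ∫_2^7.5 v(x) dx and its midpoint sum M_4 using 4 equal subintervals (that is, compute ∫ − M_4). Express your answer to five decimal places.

-38.77751

Exact integral: ∫_2^7.5 v(x) dx ≈ -2559.9635417.
M_4 ≈ -2521.1860352.
Error ≈ -2559.9635417 − (-2521.1860352) ≈ -38.77751.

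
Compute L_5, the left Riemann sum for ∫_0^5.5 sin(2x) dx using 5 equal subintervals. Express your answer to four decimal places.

Δx = (5.5 − 0)/5 = 1.1.
Left endpoints: 0, 1.1, 2.2, 3.3, 4.4.
f(0) ≈ 0.0000, f(1.1) ≈ 0.8085, f(2.2) ≈ -0.9516, f(3.3) ≈ 0.3115, f(4.4) ≈ 0.5849.
Sum = Δx · [f(0) + f(1.1) + f(2.2) + f(3.3) + f(4.4)].
Sum ≈ 0.8287.

0.8287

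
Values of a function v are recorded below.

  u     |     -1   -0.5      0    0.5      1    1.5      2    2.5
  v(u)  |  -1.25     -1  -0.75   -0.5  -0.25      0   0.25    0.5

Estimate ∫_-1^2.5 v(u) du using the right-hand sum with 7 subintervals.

-0.875

Δu = 0.5.
Sum = 0.5·[(-1) + (-0.75) + (-0.5) + (-0.25) + 0 + 0.25 + 0.5] = -0.875.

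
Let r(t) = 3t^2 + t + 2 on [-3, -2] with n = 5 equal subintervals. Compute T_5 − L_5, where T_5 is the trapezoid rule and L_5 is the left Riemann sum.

T_5 = 18.52.
L_5 = 19.92.
T_5 − L_5 = -1.4.

-1.4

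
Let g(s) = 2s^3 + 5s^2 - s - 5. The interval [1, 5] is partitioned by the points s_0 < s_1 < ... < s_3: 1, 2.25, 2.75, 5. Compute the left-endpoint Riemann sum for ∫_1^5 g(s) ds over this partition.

Subinterval widths: 1.25, 0.5, 2.25.
Left endpoints: 1, 2.25, 2.75.
g(1) = 1, g(2.25) = 40.84375, g(2.75) = 71.65625.
Sum = Σ Δs_i · g(s_i).
Sum = 182.8984375.

182.8984375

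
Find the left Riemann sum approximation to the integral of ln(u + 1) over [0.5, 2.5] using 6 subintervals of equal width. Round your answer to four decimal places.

Δu = (2.5 − 0.5)/6 = 1/3.
Left endpoints: 0.5, 5/6, 7/6, 1.5, 11/6, 13/6.
f(0.5) ≈ 0.4055, f(5/6) ≈ 0.6061, f(7/6) ≈ 0.7732, f(1.5) ≈ 0.9163, f(11/6) ≈ 1.0415, f(13/6) ≈ 1.1527.
Sum = Δu · [f(0.5) + f(5/6) + f(7/6) + ...].
Sum ≈ 1.6317.

1.6317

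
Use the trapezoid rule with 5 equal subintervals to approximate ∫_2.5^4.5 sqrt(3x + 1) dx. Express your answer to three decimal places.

6.761

Δx = (4.5 − 2.5)/5 = 0.4.
f(2.5) ≈ 2.915, f(2.9) ≈ 3.114, f(3.3) ≈ 3.302, f(3.7) ≈ 3.479, f(4.1) ≈ 3.647, f(4.5) ≈ 3.808.
T_5 = (Δx/2)·[f(x_0) + 2f(x_1) + ... + 2f(x_{4}) + f(x_5)].
Sum ≈ 6.761.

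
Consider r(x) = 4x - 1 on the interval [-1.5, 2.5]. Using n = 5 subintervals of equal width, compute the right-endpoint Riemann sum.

10.4

Δx = (2.5 − (-1.5))/5 = 0.8.
Right endpoints: -0.7, 0.1, 0.9, 1.7, 2.5.
r(-0.7) = -3.8, r(0.1) = -0.6, r(0.9) = 2.6, r(1.7) = 5.8, r(2.5) = 9.
Sum = Δx · [r(-0.7) + r(0.1) + r(0.9) + r(1.7) + r(2.5)].
Sum = 10.4.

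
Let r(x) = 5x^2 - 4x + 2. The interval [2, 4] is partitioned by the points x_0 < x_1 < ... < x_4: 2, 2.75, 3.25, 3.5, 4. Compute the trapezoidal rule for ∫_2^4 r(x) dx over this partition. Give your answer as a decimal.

Subinterval widths: 0.75, 0.5, 0.25, 0.5.
r(2) = 14, r(2.75) = 28.8125, r(3.25) = 41.8125, r(3.5) = 49.25, r(4) = 66.
On each subinterval the trapezoid contributes (Δx_i/2)·[r(x_{i-1}) + r(x_i)].
Sum = 73.90625.

73.90625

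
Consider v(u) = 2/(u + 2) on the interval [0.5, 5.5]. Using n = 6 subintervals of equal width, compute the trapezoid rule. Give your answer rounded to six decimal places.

2.213492

Δu = (5.5 − 0.5)/6 = 5/6.
v(0.5) = 0.8, v(4/3) = 0.6, v(13/6) = 0.48, v(3) = 0.4, v(23/6) = 12/35, v(14/3) = 0.3, v(5.5) = 4/15.
T_6 = (Δu/2)·[v(u_0) + 2v(u_1) + ... + 2v(u_{5}) + v(u_6)].
Sum ≈ 2.213492.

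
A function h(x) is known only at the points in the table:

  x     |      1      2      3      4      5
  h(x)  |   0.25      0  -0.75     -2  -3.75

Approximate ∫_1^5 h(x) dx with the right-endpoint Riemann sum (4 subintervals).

Δx = 1.
Sum = 1·[0 + (-0.75) + (-2) + (-3.75)] = -6.5.

-6.5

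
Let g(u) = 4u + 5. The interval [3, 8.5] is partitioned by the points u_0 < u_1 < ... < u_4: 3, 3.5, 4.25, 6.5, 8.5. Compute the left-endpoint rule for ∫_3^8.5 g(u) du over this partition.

Subinterval widths: 0.5, 0.75, 2.25, 2.
Left endpoints: 3, 3.5, 4.25, 6.5.
g(3) = 17, g(3.5) = 19, g(4.25) = 22, g(6.5) = 31.
Sum = Σ Δu_i · g(u_i).
Sum = 134.25.

134.25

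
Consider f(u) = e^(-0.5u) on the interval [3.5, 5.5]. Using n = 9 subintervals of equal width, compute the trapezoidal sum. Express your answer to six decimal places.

Δu = (5.5 − 3.5)/9 = 2/9.
f(3.5) ≈ 0.173774, f(67/18) ≈ 0.155500, f(71/18) ≈ 0.139147, f(25/6) ≈ 0.124514, f(79/18) ≈ 0.111420, f(83/18) ≈ 0.099703, f(29/6) ≈ 0.089219, f(91/18) ≈ 0.079836, f(95/18) ≈ 0.071441, f(5.5) ≈ 0.063928.
T_9 = (Δu/2)·[f(u_0) + 2f(u_1) + ... + 2f(u_{8}) + f(u_9)].
Sum ≈ 0.219918.

0.219918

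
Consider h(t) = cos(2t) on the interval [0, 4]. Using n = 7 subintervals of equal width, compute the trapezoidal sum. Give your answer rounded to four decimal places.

Δt = (4 − 0)/7 = 4/7.
h(0) ≈ 1.0000, h(4/7) ≈ 0.4150, h(8/7) ≈ -0.6556, h(12/7) ≈ -0.9591, h(16/7) ≈ -0.1405, h(20/7) ≈ 0.8425, h(24/7) ≈ 0.8398, h(4) ≈ -0.1455.
T_7 = (Δt/2)·[h(t_0) + 2h(t_1) + ... + 2h(t_{6}) + h(t_7)].
Sum ≈ 0.4396.

0.4396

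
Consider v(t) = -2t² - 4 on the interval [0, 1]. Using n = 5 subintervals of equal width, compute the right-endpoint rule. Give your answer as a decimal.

Δt = (1 − 0)/5 = 0.2.
Right endpoints: 0.2, 0.4, 0.6, 0.8, 1.
v(0.2) = -4.08, v(0.4) = -4.32, v(0.6) = -4.72, v(0.8) = -5.28, v(1) = -6.
Sum = Δt · [v(0.2) + v(0.4) + v(0.6) + v(0.8) + v(1)].
Sum = -4.88.

-4.88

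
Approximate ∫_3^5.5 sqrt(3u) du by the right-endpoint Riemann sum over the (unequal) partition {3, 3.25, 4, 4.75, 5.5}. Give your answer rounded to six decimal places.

Subinterval widths: 0.25, 0.75, 0.75, 0.75.
Right endpoints: 3.25, 4, 4.75, 5.5.
f(3.25) ≈ 3.122499, f(4) ≈ 3.464102, f(4.75) ≈ 3.774917, f(5.5) ≈ 4.062019.
Sum = Σ Δu_i · f(u_i).
Sum ≈ 9.256403.

9.256403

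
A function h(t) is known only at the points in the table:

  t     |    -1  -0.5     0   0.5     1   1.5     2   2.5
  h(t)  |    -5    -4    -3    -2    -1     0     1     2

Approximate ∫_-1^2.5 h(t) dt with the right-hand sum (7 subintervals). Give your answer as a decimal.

Δt = 0.5.
Sum = 0.5·[(-4) + (-3) + (-2) + (-1) + 0 + 1 + 2] = -3.5.

-3.5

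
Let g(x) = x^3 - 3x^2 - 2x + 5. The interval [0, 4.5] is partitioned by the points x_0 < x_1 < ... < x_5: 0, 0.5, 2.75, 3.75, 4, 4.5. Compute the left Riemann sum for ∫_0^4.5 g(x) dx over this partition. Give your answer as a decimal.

16.21484375

Subinterval widths: 0.5, 2.25, 1, 0.25, 0.5.
Left endpoints: 0, 0.5, 2.75, 3.75, 4.
g(0) = 5, g(0.5) = 3.375, g(2.75) = -2.390625, g(3.75) = 8.046875, g(4) = 13.
Sum = Σ Δx_i · g(x_i).
Sum = 16.21484375.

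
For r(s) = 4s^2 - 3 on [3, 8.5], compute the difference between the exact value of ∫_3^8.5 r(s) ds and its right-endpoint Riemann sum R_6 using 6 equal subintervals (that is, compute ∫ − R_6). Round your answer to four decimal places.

-119.0394

Exact integral: ∫_3^8.5 r(s) ds ≈ 766.333333.
R_6 ≈ 885.372685.
Error ≈ 766.333333 − 885.372685 ≈ -119.0394.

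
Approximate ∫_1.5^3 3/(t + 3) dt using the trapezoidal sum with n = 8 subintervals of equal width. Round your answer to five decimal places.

Δt = (3 − 1.5)/8 = 0.1875.
f(1.5) = 2/3, f(1.6875) = 0.64, f(1.875) = 8/13, f(2.0625) = 16/27, f(2.25) = 4/7, f(2.4375) = 16/29, f(2.625) = 8/15, f(2.8125) = 16/31, f(3) = 0.5.
T_8 = (Δt/2)·[f(t_0) + 2f(t_1) + ... + 2f(t_{7}) + f(t_8)].
Sum ≈ 0.86324.

0.86324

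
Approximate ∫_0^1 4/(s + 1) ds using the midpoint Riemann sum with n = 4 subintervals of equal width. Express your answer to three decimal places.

Δs = (1 − 0)/4 = 0.25.
Midpoints: 0.125, 0.375, 0.625, 0.875.
f(0.125) = 32/9, f(0.375) = 32/11, f(0.625) = 32/13, f(0.875) = 32/15.
Sum = Δs · [f(0.125) + f(0.375) + f(0.625) + f(0.875)].
Sum ≈ 2.765.

2.765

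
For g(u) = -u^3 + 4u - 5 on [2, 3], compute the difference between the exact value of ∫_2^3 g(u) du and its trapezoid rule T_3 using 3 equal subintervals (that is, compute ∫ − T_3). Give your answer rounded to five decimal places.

0.13889

Exact integral: ∫_2^3 g(u) du = -11.25.
T_3 ≈ -11.3888889.
Error ≈ -11.25 − (-11.3888889) ≈ 0.13889.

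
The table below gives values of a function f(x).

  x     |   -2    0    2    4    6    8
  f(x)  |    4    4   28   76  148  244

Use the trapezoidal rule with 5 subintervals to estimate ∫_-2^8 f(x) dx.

760

Δx = 2.
T_5 = (2/2)·[4 + 2·4 + 2·28 + 2·76 + 2·148 + 244] = 760.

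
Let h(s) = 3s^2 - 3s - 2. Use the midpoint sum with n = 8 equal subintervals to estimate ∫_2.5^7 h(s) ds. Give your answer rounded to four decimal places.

Δs = (7 − 2.5)/8 = 0.5625.
Midpoints: 2.78125, 3.34375, 3.90625, 4.46875, 5.03125, 5.59375, 6.15625, 6.71875.
h(2.78125) = 13171/1024, h(3.34375) = 22027/1024, h(3.90625) = 32827/1024, h(4.46875) = 45571/1024, h(5.03125) = 60259/1024, h(5.59375) = 76891/1024, h(6.15625) = 95467/1024, h(6.71875) = 115987/1024.
Sum = Δs · [h(2.78125) + h(3.34375) + h(3.90625) + ...].
Sum ≈ 253.8940.

253.8940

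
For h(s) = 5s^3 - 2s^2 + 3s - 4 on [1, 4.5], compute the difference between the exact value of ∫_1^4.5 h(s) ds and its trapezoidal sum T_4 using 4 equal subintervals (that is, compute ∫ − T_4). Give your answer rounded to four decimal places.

-17.5296

Exact integral: ∫_1^4.5 h(s) ds ≈ 466.119792.
T_4 ≈ 483.649414.
Error ≈ 466.119792 − 483.649414 ≈ -17.5296.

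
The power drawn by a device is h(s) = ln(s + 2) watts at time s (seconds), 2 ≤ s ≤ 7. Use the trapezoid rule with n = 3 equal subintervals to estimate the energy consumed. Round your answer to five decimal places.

Δs = (7 − 2)/3 = 5/3.
h(2) ≈ 1.38629, h(11/3) ≈ 1.73460, h(16/3) ≈ 1.99243, h(7) ≈ 2.19722.
T_3 = (Δs/2)·[h(s_0) + 2h(s_1) + 2h(s_2) + h(s_3)].
Sum ≈ 9.19798.

9.19798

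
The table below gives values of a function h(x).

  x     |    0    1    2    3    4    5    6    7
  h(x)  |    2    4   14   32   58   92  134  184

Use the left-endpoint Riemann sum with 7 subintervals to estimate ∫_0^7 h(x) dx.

336

Δx = 1.
Sum = 1·[2 + 4 + 14 + 32 + 58 + 92 + 134] = 336.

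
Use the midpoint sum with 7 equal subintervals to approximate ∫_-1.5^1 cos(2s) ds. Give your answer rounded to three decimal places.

0.537

Δs = (1 − (-1.5))/7 = 5/14.
Midpoints: -37/28, -27/28, -17/28, -0.25, 3/28, 13/28, 23/28.
f(-37/28) ≈ -0.878, f(-27/28) ≈ -0.350, f(-17/28) ≈ 0.349, f(-0.25) ≈ 0.878, f(3/28) ≈ 0.977, f(13/28) ≈ 0.599, f(23/28) ≈ -0.072.
Sum = Δs · [f(-37/28) + f(-27/28) + f(-17/28) + ...].
Sum ≈ 0.537.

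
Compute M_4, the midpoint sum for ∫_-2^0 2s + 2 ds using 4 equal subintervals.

Δs = (0 − (-2))/4 = 0.5.
Midpoints: -1.75, -1.25, -0.75, -0.25.
f(-1.75) = -1.5, f(-1.25) = -0.5, f(-0.75) = 0.5, f(-0.25) = 1.5.
Sum = Δs · [f(-1.75) + f(-1.25) + f(-0.75) + f(-0.25)].
Sum = 0.

0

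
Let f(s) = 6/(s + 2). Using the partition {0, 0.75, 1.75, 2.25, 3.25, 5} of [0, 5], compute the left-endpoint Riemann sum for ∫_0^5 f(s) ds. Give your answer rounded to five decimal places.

Subinterval widths: 0.75, 1, 0.5, 1, 1.75.
Left endpoints: 0, 0.75, 1.75, 2.25, 3.25.
f(0) = 3, f(0.75) = 24/11, f(1.75) = 1.6, f(2.25) = 24/17, f(3.25) = 8/7.
Sum = Σ Δs_i · f(s_i).
Sum ≈ 8.64358.

8.64358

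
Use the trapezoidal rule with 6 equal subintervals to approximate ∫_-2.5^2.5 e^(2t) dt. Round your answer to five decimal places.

Δt = (2.5 − (-2.5))/6 = 5/6.
f(-2.5) ≈ 0.00674, f(-5/3) ≈ 0.03567, f(-5/6) ≈ 0.18888, f(0) ≈ 1.00000, f(5/6) ≈ 5.29449, f(5/3) ≈ 28.03162, f(2.5) ≈ 148.41316.
T_6 = (Δt/2)·[f(t_0) + 2f(t_1) + ... + 2f(t_{5}) + f(t_6)].
Sum ≈ 90.63384.

90.63384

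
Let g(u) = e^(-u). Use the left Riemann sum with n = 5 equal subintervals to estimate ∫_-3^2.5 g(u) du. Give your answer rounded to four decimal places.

32.9828

Δu = (2.5 − (-3))/5 = 1.1.
Left endpoints: -3, -1.9, -0.8, 0.3, 1.4.
g(-3) ≈ 20.0855, g(-1.9) ≈ 6.6859, g(-0.8) ≈ 2.2255, g(0.3) ≈ 0.7408, g(1.4) ≈ 0.2466.
Sum = Δu · [g(-3) + g(-1.9) + g(-0.8) + g(0.3) + g(1.4)].
Sum ≈ 32.9828.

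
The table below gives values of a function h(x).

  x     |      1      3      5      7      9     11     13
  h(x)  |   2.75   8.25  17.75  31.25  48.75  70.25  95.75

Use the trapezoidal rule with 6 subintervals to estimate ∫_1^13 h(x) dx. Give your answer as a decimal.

Δx = 2.
T_6 = (2/2)·[2.75 + 2·8.25 + 2·17.75 + 2·31.25 + 2·48.75 + 2·70.25 + 95.75] = 451.

451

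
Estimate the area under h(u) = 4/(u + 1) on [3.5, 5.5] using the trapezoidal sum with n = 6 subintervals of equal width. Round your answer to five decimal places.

Δu = (5.5 − 3.5)/6 = 1/3.
h(3.5) = 8/9, h(23/6) = 24/29, h(25/6) = 24/31, h(4.5) = 8/11, h(29/6) = 24/35, h(31/6) = 24/37, h(5.5) = 8/13.
T_6 = (Δu/2)·[h(u_0) + 2h(u_1) + ... + 2h(u_{5}) + h(u_6)].
Sum ≈ 1.47185.

1.47185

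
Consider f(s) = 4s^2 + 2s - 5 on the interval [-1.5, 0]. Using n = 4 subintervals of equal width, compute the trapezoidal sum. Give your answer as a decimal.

Δs = (0 − (-1.5))/4 = 0.375.
f(-1.5) = 1, f(-1.125) = -2.1875, f(-0.75) = -4.25, f(-0.375) = -5.1875, f(0) = -5.
T_4 = (Δs/2)·[f(s_0) + 2f(s_1) + 2f(s_2) + 2f(s_3) + f(s_4)].
Sum = -5.109375.

-5.109375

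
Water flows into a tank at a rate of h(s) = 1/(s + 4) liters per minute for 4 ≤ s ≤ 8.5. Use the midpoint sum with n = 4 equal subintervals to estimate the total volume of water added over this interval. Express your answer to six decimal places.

Δs = (8.5 − 4)/4 = 1.125.
Midpoints: 4.5625, 5.6875, 6.8125, 7.9375.
h(4.5625) = 16/137, h(5.6875) = 16/155, h(6.8125) = 16/173, h(7.9375) = 16/191.
Sum = Δs · [h(4.5625) + h(5.6875) + h(6.8125) + h(7.9375)].
Sum ≈ 0.445803.

0.445803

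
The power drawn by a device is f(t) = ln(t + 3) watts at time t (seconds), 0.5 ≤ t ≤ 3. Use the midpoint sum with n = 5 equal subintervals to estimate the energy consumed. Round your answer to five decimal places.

3.86712

Δt = (3 − 0.5)/5 = 0.5.
Midpoints: 0.75, 1.25, 1.75, 2.25, 2.75.
f(0.75) ≈ 1.32176, f(1.25) ≈ 1.44692, f(1.75) ≈ 1.55814, f(2.25) ≈ 1.65823, f(2.75) ≈ 1.74920.
Sum = Δt · [f(0.75) + f(1.25) + f(1.75) + f(2.25) + f(2.75)].
Sum ≈ 3.86712.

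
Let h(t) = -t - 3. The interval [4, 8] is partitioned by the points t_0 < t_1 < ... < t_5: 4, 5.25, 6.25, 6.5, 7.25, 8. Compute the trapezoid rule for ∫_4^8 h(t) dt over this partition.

Subinterval widths: 1.25, 1, 0.25, 0.75, 0.75.
h(4) = -7, h(5.25) = -8.25, h(6.25) = -9.25, h(6.5) = -9.5, h(7.25) = -10.25, h(8) = -11.
On each subinterval the trapezoid contributes (Δt_i/2)·[h(t_{i-1}) + h(t_i)].
Sum = -36.

-36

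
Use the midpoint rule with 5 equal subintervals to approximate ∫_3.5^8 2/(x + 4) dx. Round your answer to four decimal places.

0.9393

Δx = (8 − 3.5)/5 = 0.9.
Midpoints: 3.95, 4.85, 5.75, 6.65, 7.55.
f(3.95) = 40/159, f(4.85) = 40/177, f(5.75) = 8/39, f(6.65) = 40/213, f(7.55) = 40/231.
Sum = Δx · [f(3.95) + f(4.85) + f(5.75) + f(6.65) + f(7.55)].
Sum ≈ 0.9393.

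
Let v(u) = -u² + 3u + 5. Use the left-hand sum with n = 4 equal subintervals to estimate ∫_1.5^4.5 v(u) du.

Δu = (4.5 − 1.5)/4 = 0.75.
Left endpoints: 1.5, 2.25, 3, 3.75.
v(1.5) = 7.25, v(2.25) = 6.6875, v(3) = 5, v(3.75) = 2.1875.
Sum = Δu · [v(1.5) + v(2.25) + v(3) + v(3.75)].
Sum = 15.84375.

15.84375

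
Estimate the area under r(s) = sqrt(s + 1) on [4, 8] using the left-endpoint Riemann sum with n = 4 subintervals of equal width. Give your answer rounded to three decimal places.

10.160

Δs = (8 − 4)/4 = 1.
Left endpoints: 4, 5, 6, 7.
r(4) ≈ 2.236, r(5) ≈ 2.449, r(6) ≈ 2.646, r(7) ≈ 2.828.
Sum = Δs · [r(4) + r(5) + r(6) + r(7)].
Sum ≈ 10.160.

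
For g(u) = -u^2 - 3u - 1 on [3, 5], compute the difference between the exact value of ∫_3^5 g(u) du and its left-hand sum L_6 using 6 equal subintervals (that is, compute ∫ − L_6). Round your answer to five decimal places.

-3.62963

Exact integral: ∫_3^5 g(u) du ≈ -58.6666667.
L_6 ≈ -55.0370370.
Error ≈ -58.6666667 − (-55.0370370) ≈ -3.62963.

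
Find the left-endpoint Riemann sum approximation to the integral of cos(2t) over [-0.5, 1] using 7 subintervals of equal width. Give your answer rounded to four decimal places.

0.9644

Δt = (1 − (-0.5))/7 = 3/14.
Left endpoints: -0.5, -2/7, -1/14, 1/7, 5/14, 4/7, 11/14.
f(-0.5) ≈ 0.5403, f(-2/7) ≈ 0.8411, f(-1/14) ≈ 0.9898, f(1/7) ≈ 0.9595, f(5/14) ≈ 0.7556, f(4/7) ≈ 0.4150, f(11/14) ≈ -0.0006.
Sum = Δt · [f(-0.5) + f(-2/7) + f(-1/14) + ...].
Sum ≈ 0.9644.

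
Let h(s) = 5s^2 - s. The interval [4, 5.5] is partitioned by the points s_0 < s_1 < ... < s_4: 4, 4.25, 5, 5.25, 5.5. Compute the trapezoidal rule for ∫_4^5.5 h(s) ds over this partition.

Subinterval widths: 0.25, 0.75, 0.25, 0.25.
h(4) = 76, h(4.25) = 86.0625, h(5) = 120, h(5.25) = 132.5625, h(5.5) = 145.75.
On each subinterval the trapezoid contributes (Δs_i/2)·[h(s_{i-1}) + h(s_i)].
Sum = 163.890625.

163.890625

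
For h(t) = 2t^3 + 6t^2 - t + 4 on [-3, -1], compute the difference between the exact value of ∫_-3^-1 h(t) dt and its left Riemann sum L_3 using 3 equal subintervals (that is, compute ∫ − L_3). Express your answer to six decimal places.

1.555556

Exact integral: ∫_-3^-1 h(t) dt = 24.
L_3 ≈ 22.44444444.
Error ≈ 24 − 22.44444444 ≈ 1.555556.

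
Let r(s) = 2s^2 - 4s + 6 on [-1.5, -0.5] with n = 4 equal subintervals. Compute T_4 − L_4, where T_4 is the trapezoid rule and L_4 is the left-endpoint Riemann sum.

-1

T_4 = 12.1875.
L_4 = 13.1875.
T_4 − L_4 = -1.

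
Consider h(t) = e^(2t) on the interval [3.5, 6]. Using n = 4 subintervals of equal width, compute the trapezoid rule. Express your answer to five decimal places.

91089.43337

Δt = (6 − 3.5)/4 = 0.625.
h(3.5) ≈ 1096.63316, h(4.125) ≈ 3827.62582, h(4.75) ≈ 13359.72683, h(5.375) ≈ 46630.02845, h(6) ≈ 162754.79142.
T_4 = (Δt/2)·[h(t_0) + 2h(t_1) + 2h(t_2) + 2h(t_3) + h(t_4)].
Sum ≈ 91089.43337.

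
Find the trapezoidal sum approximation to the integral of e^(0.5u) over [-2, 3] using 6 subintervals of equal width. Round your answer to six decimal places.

Δu = (3 − (-2))/6 = 5/6.
f(-2) ≈ 0.367879, f(-7/6) ≈ 0.558035, f(-1/3) ≈ 0.846482, f(0.5) ≈ 1.284025, f(4/3) ≈ 1.947734, f(13/6) ≈ 2.954512, f(3) ≈ 4.481689.
T_6 = (Δu/2)·[f(u_0) + 2f(u_1) + ... + 2f(u_{5}) + f(u_6)].
Sum ≈ 8.346310.

8.346310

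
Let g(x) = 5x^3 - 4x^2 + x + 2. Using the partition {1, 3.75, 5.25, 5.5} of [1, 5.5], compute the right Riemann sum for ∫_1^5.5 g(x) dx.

Subinterval widths: 2.75, 1.5, 0.25.
Right endpoints: 3.75, 5.25, 5.5.
g(3.75) = 213.171875, g(5.25) = 620.515625, g(5.5) = 718.375.
Sum = Σ Δx_i · g(x_i).
Sum = 1696.58984375.

1696.58984375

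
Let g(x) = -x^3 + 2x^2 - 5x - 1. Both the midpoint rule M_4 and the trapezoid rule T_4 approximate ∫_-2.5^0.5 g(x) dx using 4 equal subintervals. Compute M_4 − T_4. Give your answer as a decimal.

M_4 = 31.546875.
T_4 = 33.65625.
M_4 − T_4 = -2.109375.

-2.109375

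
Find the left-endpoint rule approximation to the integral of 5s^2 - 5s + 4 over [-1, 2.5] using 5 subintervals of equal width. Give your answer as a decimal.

26.95

Δs = (2.5 − (-1))/5 = 0.7.
Left endpoints: -1, -0.3, 0.4, 1.1, 1.8.
f(-1) = 14, f(-0.3) = 5.95, f(0.4) = 2.8, f(1.1) = 4.55, f(1.8) = 11.2.
Sum = Δs · [f(-1) + f(-0.3) + f(0.4) + f(1.1) + f(1.8)].
Sum = 26.95.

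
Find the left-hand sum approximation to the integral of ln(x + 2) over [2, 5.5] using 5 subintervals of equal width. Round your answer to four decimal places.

5.8418

Δx = (5.5 − 2)/5 = 0.7.
Left endpoints: 2, 2.7, 3.4, 4.1, 4.8.
f(2) ≈ 1.3863, f(2.7) ≈ 1.5476, f(3.4) ≈ 1.6864, f(4.1) ≈ 1.8083, f(4.8) ≈ 1.9169.
Sum = Δx · [f(2) + f(2.7) + f(3.4) + f(4.1) + f(4.8)].
Sum ≈ 5.8418.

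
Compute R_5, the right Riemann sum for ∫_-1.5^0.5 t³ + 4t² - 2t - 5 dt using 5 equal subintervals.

-6.15

Δt = (0.5 − (-1.5))/5 = 0.4.
Right endpoints: -1.1, -0.7, -0.3, 0.1, 0.5.
f(-1.1) = 0.709, f(-0.7) = -1.983, f(-0.3) = -4.067, f(0.1) = -5.159, f(0.5) = -4.875.
Sum = Δt · [f(-1.1) + f(-0.7) + f(-0.3) + f(0.1) + f(0.5)].
Sum = -6.15.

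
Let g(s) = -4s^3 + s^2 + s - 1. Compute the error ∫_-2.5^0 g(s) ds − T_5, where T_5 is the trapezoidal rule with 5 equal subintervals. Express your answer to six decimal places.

-1.666667

Exact integral: ∫_-2.5^0 g(s) ds ≈ 38.64583333.
T_5 = 40.3125.
Error ≈ 38.64583333 − 40.3125 ≈ -1.666667.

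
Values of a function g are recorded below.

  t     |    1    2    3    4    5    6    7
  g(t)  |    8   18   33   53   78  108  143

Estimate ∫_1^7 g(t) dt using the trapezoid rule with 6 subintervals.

365.5

Δt = 1.
T_6 = (1/2)·[8 + 2·18 + 2·33 + 2·53 + 2·78 + 2·108 + 143] = 365.5.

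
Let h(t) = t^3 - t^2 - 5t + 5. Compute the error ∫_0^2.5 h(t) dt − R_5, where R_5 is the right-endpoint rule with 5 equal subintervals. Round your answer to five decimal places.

0.49479

Exact integral: ∫_0^2.5 h(t) dt ≈ 1.4322917.
R_5 = 0.9375.
Error ≈ 1.4322917 − 0.9375 ≈ 0.49479.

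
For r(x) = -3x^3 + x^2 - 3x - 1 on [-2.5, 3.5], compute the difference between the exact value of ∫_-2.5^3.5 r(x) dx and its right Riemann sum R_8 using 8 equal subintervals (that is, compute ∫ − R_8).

Exact integral: ∫_-2.5^3.5 r(x) dx = -78.75.
R_8 = -151.03125.
Error = -78.75 − (-151.03125) = 72.28125.

72.28125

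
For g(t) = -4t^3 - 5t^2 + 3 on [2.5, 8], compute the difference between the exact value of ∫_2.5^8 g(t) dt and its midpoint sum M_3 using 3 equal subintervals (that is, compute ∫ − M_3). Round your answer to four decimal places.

-104.7546

Exact integral: ∫_2.5^8 g(t) dt ≈ -4867.729167.
M_3 ≈ -4762.974537.
Error ≈ -4867.729167 − (-4762.974537) ≈ -104.7546.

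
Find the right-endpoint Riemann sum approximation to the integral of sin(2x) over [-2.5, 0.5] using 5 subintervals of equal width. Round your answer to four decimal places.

Δx = (0.5 − (-2.5))/5 = 0.6.
Right endpoints: -1.9, -1.3, -0.7, -0.1, 0.5.
f(-1.9) ≈ 0.6119, f(-1.3) ≈ -0.5155, f(-0.7) ≈ -0.9854, f(-0.1) ≈ -0.1987, f(0.5) ≈ 0.8415.
Sum = Δx · [f(-1.9) + f(-1.3) + f(-0.7) + f(-0.1) + f(0.5)].
Sum ≈ -0.1478.

-0.1478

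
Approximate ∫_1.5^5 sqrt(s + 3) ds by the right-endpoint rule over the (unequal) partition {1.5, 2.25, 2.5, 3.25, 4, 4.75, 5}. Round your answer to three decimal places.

Subinterval widths: 0.75, 0.25, 0.75, 0.75, 0.75, 0.25.
Right endpoints: 2.25, 2.5, 3.25, 4, 4.75, 5.
f(2.25) ≈ 2.291, f(2.5) ≈ 2.345, f(3.25) ≈ 2.500, f(4) ≈ 2.646, f(4.75) ≈ 2.784, f(5) ≈ 2.828.
Sum = Σ Δs_i · f(s_i).
Sum ≈ 8.959.

8.959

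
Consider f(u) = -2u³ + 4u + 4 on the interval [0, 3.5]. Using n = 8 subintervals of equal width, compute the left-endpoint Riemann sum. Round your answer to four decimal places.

-22.0083

Δu = (3.5 − 0)/8 = 0.4375.
Left endpoints: 0, 0.4375, 0.875, 1.3125, 1.75, 2.1875, 2.625, 3.0625.
f(0) = 4, f(0.4375) = 11433/2048, f(0.875) = 6.16015625, f(1.3125) = 9683/2048, f(1.75) = 0.28125, f(2.1875) = -16763/2048, f(2.625) = -21.67578125, f(3.0625) = -84369/2048.
Sum = Δu · [f(0) + f(0.4375) + f(0.875) + ...].
Sum ≈ -22.0083.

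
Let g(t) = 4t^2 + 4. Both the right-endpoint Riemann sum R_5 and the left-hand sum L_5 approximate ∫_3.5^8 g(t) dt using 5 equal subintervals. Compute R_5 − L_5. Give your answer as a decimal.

R_5 = 739.08.
L_5 = 552.78.
R_5 − L_5 = 186.3.

186.3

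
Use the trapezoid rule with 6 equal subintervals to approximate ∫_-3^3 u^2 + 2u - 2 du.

Δu = (3 − (-3))/6 = 1.
f(-3) = 1, f(-2) = -2, f(-1) = -3, f(0) = -2, f(1) = 1, f(2) = 6, f(3) = 13.
T_6 = (Δu/2)·[f(u_0) + 2f(u_1) + ... + 2f(u_{5}) + f(u_6)].
Sum = 7.

7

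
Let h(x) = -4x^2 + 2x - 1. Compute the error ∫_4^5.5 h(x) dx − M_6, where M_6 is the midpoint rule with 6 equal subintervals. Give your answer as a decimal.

Exact integral: ∫_4^5.5 h(x) dx = -123.75.
M_6 = -123.71875.
Error = -123.75 − (-123.71875) = -0.03125.

-0.03125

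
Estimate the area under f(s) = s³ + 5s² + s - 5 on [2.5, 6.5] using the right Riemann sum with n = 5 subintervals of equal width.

1051.26

Δs = (6.5 − 2.5)/5 = 0.8.
Right endpoints: 3.3, 4.1, 4.9, 5.7, 6.5.
f(3.3) = 88.687, f(4.1) = 152.071, f(4.9) = 237.599, f(5.7) = 348.343, f(6.5) = 487.375.
Sum = Δs · [f(3.3) + f(4.1) + f(4.9) + f(5.7) + f(6.5)].
Sum = 1051.26.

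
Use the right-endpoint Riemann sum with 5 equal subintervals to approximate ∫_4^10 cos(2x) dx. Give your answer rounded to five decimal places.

0.31432

Δx = (10 − 4)/5 = 1.2.
Right endpoints: 5.2, 6.4, 7.6, 8.8, 10.
f(5.2) ≈ -0.56098, f(6.4) ≈ 0.97283, f(7.6) ≈ -0.87374, f(8.8) ≈ 0.31574, f(10) ≈ 0.40808.
Sum = Δx · [f(5.2) + f(6.4) + f(7.6) + f(8.8) + f(10)].
Sum ≈ 0.31432.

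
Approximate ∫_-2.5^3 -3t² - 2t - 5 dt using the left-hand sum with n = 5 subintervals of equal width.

-65.615

Δt = (3 − (-2.5))/5 = 1.1.
Left endpoints: -2.5, -1.4, -0.3, 0.8, 1.9.
f(-2.5) = -18.75, f(-1.4) = -8.08, f(-0.3) = -4.67, f(0.8) = -8.52, f(1.9) = -19.63.
Sum = Δt · [f(-2.5) + f(-1.4) + f(-0.3) + f(0.8) + f(1.9)].
Sum = -65.615.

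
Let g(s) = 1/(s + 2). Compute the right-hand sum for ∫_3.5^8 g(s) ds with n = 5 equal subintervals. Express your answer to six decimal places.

0.562570

Δs = (8 − 3.5)/5 = 0.9.
Right endpoints: 4.4, 5.3, 6.2, 7.1, 8.
g(4.4) = 0.15625, g(5.3) = 10/73, g(6.2) = 5/41, g(7.1) = 10/91, g(8) = 0.1.
Sum = Δs · [g(4.4) + g(5.3) + g(6.2) + g(7.1) + g(8)].
Sum ≈ 0.562570.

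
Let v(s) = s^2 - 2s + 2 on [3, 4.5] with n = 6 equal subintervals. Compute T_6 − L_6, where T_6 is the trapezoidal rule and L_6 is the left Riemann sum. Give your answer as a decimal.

T_6 = 13.140625.
L_6 = 12.109375.
T_6 − L_6 = 1.03125.

1.03125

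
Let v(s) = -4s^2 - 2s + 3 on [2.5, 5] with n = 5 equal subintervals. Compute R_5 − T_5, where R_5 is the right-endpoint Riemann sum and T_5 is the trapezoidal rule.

R_5 = -177.5.
T_5 = -157.5.
R_5 − T_5 = -20.

-20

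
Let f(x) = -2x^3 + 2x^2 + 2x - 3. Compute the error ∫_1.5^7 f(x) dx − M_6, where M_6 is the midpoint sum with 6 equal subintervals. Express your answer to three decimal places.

Exact integral: ∫_1.5^7 f(x) dx ≈ -941.30208.
M_6 ≈ -932.25159.
Error ≈ -941.30208 − (-932.25159) ≈ -9.050.

-9.050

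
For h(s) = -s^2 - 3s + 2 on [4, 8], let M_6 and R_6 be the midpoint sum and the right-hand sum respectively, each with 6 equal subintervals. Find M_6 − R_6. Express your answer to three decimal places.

20.444

M_6 ≈ -213.18519.
R_6 ≈ -233.62963.
M_6 − R_6 ≈ 20.444.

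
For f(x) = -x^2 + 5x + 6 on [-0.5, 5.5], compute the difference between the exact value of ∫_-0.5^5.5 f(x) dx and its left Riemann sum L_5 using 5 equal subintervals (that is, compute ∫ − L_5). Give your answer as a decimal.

Exact integral: ∫_-0.5^5.5 f(x) dx = 55.5.
L_5 = 54.06.
Error = 55.5 − 54.06 = 1.44.

1.44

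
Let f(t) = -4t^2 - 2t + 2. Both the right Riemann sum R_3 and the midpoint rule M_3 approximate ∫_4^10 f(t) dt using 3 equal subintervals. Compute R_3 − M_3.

-372

R_3 = -1684.
M_3 = -1312.
R_3 − M_3 = -372.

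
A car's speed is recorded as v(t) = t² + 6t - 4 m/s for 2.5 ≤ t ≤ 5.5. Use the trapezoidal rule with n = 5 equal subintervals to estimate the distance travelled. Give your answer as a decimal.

110.43

Δt = (5.5 − 2.5)/5 = 0.6.
v(2.5) = 17.25, v(3.1) = 24.21, v(3.7) = 31.89, v(4.3) = 40.29, v(4.9) = 49.41, v(5.5) = 59.25.
T_5 = (Δt/2)·[v(t_0) + 2v(t_1) + ... + 2v(t_{4}) + v(t_5)].
Sum = 110.43.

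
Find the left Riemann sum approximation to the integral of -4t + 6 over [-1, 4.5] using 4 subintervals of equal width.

9.625

Δt = (4.5 − (-1))/4 = 1.375.
Left endpoints: -1, 0.375, 1.75, 3.125.
f(-1) = 10, f(0.375) = 4.5, f(1.75) = -1, f(3.125) = -6.5.
Sum = Δt · [f(-1) + f(0.375) + f(1.75) + f(3.125)].
Sum = 9.625.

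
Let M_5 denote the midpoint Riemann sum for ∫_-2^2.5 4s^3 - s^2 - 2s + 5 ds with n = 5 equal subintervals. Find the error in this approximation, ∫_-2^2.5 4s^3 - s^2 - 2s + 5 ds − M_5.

0.6075

Exact integral: ∫_-2^2.5 f(s) ds = 35.4375.
M_5 = 34.83.
Error = 35.4375 − 34.83 = 0.6075.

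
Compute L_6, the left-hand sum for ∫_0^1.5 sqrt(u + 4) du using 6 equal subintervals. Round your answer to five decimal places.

3.22242

Δu = (1.5 − 0)/6 = 0.25.
Left endpoints: 0, 0.25, 0.5, 0.75, 1, 1.25.
f(0) ≈ 2.00000, f(0.25) ≈ 2.06155, f(0.5) ≈ 2.12132, f(0.75) ≈ 2.17945, f(1) ≈ 2.23607, f(1.25) ≈ 2.29129.
Sum = Δu · [f(0) + f(0.25) + f(0.5) + ...].
Sum ≈ 3.22242.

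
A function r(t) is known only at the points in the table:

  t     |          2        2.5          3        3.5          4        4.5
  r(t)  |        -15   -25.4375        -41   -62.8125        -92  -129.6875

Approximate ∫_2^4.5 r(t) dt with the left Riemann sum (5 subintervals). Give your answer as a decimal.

-118.125

Δt = 0.5.
Sum = 0.5·[(-15) + (-25.4375) + (-41) + (-62.8125) + (-92)] = -118.125.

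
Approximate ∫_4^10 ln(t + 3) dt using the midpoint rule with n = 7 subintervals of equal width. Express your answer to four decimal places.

13.7250

Δt = (10 − 4)/7 = 6/7.
Midpoints: 31/7, 37/7, 43/7, 7, 55/7, 61/7, 67/7.
f(31/7) ≈ 2.0053, f(37/7) ≈ 2.1145, f(43/7) ≈ 2.2130, f(7) ≈ 2.3026, f(55/7) ≈ 2.3848, f(61/7) ≈ 2.4608, f(67/7) ≈ 2.5314.
Sum = Δt · [f(31/7) + f(37/7) + f(43/7) + ...].
Sum ≈ 13.7250.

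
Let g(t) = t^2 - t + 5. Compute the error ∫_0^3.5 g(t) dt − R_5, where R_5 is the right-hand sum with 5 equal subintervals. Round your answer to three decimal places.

-3.348

Exact integral: ∫_0^3.5 g(t) dt ≈ 25.66667.
R_5 = 29.015.
Error ≈ 25.66667 − 29.015 ≈ -3.348.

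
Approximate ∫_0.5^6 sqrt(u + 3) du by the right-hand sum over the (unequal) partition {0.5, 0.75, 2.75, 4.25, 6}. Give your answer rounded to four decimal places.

14.5688

Subinterval widths: 0.25, 2, 1.5, 1.75.
Right endpoints: 0.75, 2.75, 4.25, 6.
f(0.75) ≈ 1.9365, f(2.75) ≈ 2.3979, f(4.25) ≈ 2.6926, f(6) ≈ 3.0000.
Sum = Σ Δu_i · f(u_i).
Sum ≈ 14.5688.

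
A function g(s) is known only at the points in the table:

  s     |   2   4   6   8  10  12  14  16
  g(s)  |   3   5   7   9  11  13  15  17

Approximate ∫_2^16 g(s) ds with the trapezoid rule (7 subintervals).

140

Δs = 2.
T_7 = (2/2)·[3 + 2·5 + 2·7 + 2·9 + 2·11 + 2·13 + 2·15 + 17] = 140.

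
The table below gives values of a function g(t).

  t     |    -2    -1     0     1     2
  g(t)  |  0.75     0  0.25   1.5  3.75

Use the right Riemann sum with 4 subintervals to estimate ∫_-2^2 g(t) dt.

5.5

Δt = 1.
Sum = 1·[0 + 0.25 + 1.5 + 3.75] = 5.5.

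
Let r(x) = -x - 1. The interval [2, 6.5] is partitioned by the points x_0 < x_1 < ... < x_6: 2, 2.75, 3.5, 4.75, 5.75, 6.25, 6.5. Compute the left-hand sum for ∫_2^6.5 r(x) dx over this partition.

Subinterval widths: 0.75, 0.75, 1.25, 1, 0.5, 0.25.
Left endpoints: 2, 2.75, 3.5, 4.75, 5.75, 6.25.
r(2) = -3, r(2.75) = -3.75, r(3.5) = -4.5, r(4.75) = -5.75, r(5.75) = -6.75, r(6.25) = -7.25.
Sum = Σ Δx_i · r(x_i).
Sum = -21.625.

-21.625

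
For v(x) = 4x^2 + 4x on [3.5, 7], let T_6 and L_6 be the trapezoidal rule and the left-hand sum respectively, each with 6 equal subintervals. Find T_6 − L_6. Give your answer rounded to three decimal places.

T_6 ≈ 474.46065.
L_6 ≈ 427.50231.
T_6 − L_6 ≈ 46.958.

46.958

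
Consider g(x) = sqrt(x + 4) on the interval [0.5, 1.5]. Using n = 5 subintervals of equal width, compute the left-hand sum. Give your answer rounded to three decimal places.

2.213

Δx = (1.5 − 0.5)/5 = 0.2.
Left endpoints: 0.5, 0.7, 0.9, 1.1, 1.3.
g(0.5) ≈ 2.121, g(0.7) ≈ 2.168, g(0.9) ≈ 2.214, g(1.1) ≈ 2.258, g(1.3) ≈ 2.302.
Sum = Δx · [g(0.5) + g(0.7) + g(0.9) + g(1.1) + g(1.3)].
Sum ≈ 2.213.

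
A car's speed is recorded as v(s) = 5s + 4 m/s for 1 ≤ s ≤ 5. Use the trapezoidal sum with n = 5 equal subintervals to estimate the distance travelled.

76

Δs = (5 − 1)/5 = 0.8.
v(1) = 9, v(1.8) = 13, v(2.6) = 17, v(3.4) = 21, v(4.2) = 25, v(5) = 29.
T_5 = (Δs/2)·[v(s_0) + 2v(s_1) + ... + 2v(s_{4}) + v(s_5)].
Sum = 76.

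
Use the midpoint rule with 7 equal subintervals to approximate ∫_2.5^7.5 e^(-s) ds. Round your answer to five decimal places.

0.07982

Δs = (7.5 − 2.5)/7 = 5/7.
Midpoints: 20/7, 25/7, 30/7, 5, 40/7, 45/7, 50/7.
f(20/7) ≈ 0.05743, f(25/7) ≈ 0.02812, f(30/7) ≈ 0.01376, f(5) ≈ 0.00674, f(40/7) ≈ 0.00330, f(45/7) ≈ 0.00161, f(50/7) ≈ 0.00079.
Sum = Δs · [f(20/7) + f(25/7) + f(30/7) + ...].
Sum ≈ 0.07982.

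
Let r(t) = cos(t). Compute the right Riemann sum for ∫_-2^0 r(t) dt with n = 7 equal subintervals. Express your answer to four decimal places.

1.1054

Δt = (0 − (-2))/7 = 2/7.
Right endpoints: -12/7, -10/7, -8/7, -6/7, -4/7, -2/7, 0.
r(-12/7) ≈ -0.1430, r(-10/7) ≈ 0.1417, r(-8/7) ≈ 0.4150, r(-6/7) ≈ 0.6546, r(-4/7) ≈ 0.8411, r(-2/7) ≈ 0.9595, r(0) ≈ 1.0000.
Sum = Δt · [r(-12/7) + r(-10/7) + r(-8/7) + ...].
Sum ≈ 1.1054.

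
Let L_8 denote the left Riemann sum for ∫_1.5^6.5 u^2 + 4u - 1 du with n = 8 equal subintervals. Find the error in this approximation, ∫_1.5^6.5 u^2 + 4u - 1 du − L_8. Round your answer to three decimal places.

Exact integral: ∫_1.5^6.5 f(u) du ≈ 165.41667.
L_8 = 146.9921875.
Error ≈ 165.41667 − 146.9921875 ≈ 18.424.

18.424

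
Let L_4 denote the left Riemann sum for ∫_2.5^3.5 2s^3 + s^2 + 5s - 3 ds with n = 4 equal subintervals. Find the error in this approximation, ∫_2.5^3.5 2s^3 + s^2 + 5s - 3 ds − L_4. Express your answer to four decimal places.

Exact integral: ∫_2.5^3.5 f(s) ds ≈ 76.583333.
L_4 = 68.59375.
Error ≈ 76.583333 − 68.59375 ≈ 7.9896.

7.9896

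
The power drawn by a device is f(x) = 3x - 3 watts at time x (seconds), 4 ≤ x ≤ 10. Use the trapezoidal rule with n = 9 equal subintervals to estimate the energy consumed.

108

Δx = (10 − 4)/9 = 2/3.
f(4) = 9, f(14/3) = 11, f(16/3) = 13, f(6) = 15, f(20/3) = 17, f(22/3) = 19, f(8) = 21, f(26/3) = 23, f(28/3) = 25, f(10) = 27.
T_9 = (Δx/2)·[f(x_0) + 2f(x_1) + ... + 2f(x_{8}) + f(x_9)].
Sum = 108.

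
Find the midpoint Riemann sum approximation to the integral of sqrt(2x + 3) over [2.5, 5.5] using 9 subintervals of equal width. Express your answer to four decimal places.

9.9190

Δx = (5.5 − 2.5)/9 = 1/3.
Midpoints: 8/3, 3, 10/3, 11/3, 4, 13/3, 14/3, 5, 16/3.
f(8/3) ≈ 2.8868, f(3) ≈ 3.0000, f(10/3) ≈ 3.1091, f(11/3) ≈ 3.2146, f(4) ≈ 3.3166, f(13/3) ≈ 3.4157, f(14/3) ≈ 3.5119, f(5) ≈ 3.6056, f(16/3) ≈ 3.6968.
Sum = Δx · [f(8/3) + f(3) + f(10/3) + ...].
Sum ≈ 9.9190.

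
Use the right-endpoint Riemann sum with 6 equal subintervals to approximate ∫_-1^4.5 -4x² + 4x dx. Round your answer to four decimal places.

Δx = (4.5 − (-1))/6 = 11/12.
Right endpoints: -1/12, 5/6, 1.75, 8/3, 43/12, 4.5.
f(-1/12) = -13/36, f(5/6) = 5/9, f(1.75) = -5.25, f(8/3) = -160/9, f(43/12) = -1333/36, f(4.5) = -63.
Sum = Δx · [f(-1/12) + f(5/6) + f(1.75) + ...].
Sum ≈ -112.6227.

-112.6227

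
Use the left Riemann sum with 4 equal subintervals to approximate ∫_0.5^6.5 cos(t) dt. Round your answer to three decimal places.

Δt = (6.5 − 0.5)/4 = 1.5.
Left endpoints: 0.5, 2, 3.5, 5.
f(0.5) ≈ 0.878, f(2) ≈ -0.416, f(3.5) ≈ -0.936, f(5) ≈ 0.284.
Sum = Δt · [f(0.5) + f(2) + f(3.5) + f(5)].
Sum ≈ -0.287.

-0.287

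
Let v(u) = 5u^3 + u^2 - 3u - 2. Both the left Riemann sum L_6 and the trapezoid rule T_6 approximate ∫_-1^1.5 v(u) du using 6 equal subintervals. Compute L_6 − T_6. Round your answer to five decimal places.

-3.25521

L_6 ≈ -3.2501447.
T_6 ≈ 0.0050637.
L_6 − T_6 ≈ -3.25521.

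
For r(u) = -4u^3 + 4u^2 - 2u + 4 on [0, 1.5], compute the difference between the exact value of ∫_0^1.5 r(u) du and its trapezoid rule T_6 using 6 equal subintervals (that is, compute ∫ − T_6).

0.078125

Exact integral: ∫_0^1.5 r(u) du = 3.1875.
T_6 = 3.109375.
Error = 3.1875 − 3.109375 = 0.078125.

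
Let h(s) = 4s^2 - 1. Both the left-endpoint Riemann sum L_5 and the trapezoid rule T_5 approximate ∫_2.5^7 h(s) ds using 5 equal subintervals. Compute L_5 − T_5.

-76.95

L_5 = 357.48.
T_5 = 434.43.
L_5 − T_5 = -76.95.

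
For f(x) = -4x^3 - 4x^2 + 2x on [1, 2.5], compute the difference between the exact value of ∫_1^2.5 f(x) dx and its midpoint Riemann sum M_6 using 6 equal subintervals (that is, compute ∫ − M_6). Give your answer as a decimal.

Exact integral: ∫_1^2.5 f(x) dx = -52.3125.
M_6 = -52.1171875.
Error = -52.3125 − (-52.1171875) = -0.1953125.

-0.1953125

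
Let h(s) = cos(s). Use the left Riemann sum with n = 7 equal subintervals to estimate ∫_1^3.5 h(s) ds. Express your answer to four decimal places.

Δs = (3.5 − 1)/7 = 5/14.
Left endpoints: 1, 19/14, 12/7, 29/14, 17/7, 39/14, 22/7.
h(1) ≈ 0.5403, h(19/14) ≈ 0.2120, h(12/7) ≈ -0.1430, h(29/14) ≈ -0.4800, h(17/7) ≈ -0.7564, h(39/14) ≈ -0.9373, h(22/7) ≈ -1.0000.
Sum = Δs · [h(1) + h(19/14) + h(12/7) + ...].
Sum ≈ -0.9158.

-0.9158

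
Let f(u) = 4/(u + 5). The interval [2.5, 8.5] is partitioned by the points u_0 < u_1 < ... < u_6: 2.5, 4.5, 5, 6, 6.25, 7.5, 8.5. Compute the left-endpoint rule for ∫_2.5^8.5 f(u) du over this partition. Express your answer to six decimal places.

Subinterval widths: 2, 0.5, 1, 0.25, 1.25, 1.
Left endpoints: 2.5, 4.5, 5, 6, 6.25, 7.5.
f(2.5) = 8/15, f(4.5) = 8/19, f(5) = 0.4, f(6) = 4/11, f(6.25) = 16/45, f(7.5) = 0.32.
Sum = Σ Δu_i · f(u_i).
Sum ≈ 2.532547.

2.532547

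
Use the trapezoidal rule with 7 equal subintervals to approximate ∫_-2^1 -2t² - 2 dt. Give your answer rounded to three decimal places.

-12.184

Δt = (1 − (-2))/7 = 3/7.
f(-2) = -10, f(-11/7) = -340/49, f(-8/7) = -226/49, f(-5/7) = -148/49, f(-2/7) = -106/49, f(1/7) = -100/49, f(4/7) = -130/49, f(1) = -4.
T_7 = (Δt/2)·[f(t_0) + 2f(t_1) + ... + 2f(t_{6}) + f(t_7)].
Sum ≈ -12.184.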